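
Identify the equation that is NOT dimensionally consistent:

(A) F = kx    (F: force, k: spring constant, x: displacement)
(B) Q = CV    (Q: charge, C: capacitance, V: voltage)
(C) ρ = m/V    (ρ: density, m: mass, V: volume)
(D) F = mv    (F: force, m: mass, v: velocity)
(D) F = mv

The equation (D) F = mv is dimensionally incorrect.

LHS (F): [L M T^-2]
RHS (mv): [L M T^-1] ✗

The dimensions do not match. The other three equations balance.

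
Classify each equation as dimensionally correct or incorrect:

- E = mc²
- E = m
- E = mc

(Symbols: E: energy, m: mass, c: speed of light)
Dimensionally correct: E = mc²
Dimensionally incorrect: E = m, E = mc
Ordered (correct first, then incorrect): E = mc², E = m, E = mc

- E = mc²: LHS [L^2 M T^-2], RHS [L^2 M T^-2] → correct ✓
- E = m: LHS [L^2 M T^-2], RHS [M] → incorrect ✗
- E = mc: LHS [L^2 M T^-2], RHS [L M T^-1] → incorrect ✗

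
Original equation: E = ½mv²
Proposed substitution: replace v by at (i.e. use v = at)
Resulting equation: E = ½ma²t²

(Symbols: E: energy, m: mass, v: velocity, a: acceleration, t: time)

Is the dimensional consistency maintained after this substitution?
Yes

[v] = [L T^-1] and [at] = [L T^-1]. These match, so the substitution replaces a quantity by one of the same dimensions and the result E = ½ma²t² has LHS [L^2 M T^-2] vs RHS [L^2 M T^-2] — still consistent.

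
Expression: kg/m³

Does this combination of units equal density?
Yes

The expression kg/m³ has dimensions [L^-3 M], which is exactly density [L^-3 M].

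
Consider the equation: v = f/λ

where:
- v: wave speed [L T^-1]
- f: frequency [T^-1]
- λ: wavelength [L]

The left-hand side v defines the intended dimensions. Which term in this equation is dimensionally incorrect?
The right-hand side term f/λ

v has dimensions [L T^-1], but f/λ has dimensions [L^-1 T^-1], so the term f/λ is dimensionally wrong for v.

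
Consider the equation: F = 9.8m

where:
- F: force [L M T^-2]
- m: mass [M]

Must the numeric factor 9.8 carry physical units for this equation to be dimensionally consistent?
Yes

F has dimensions [L M T^-2], while m alone has dimensions [M]. For the equation to balance, the factor 9.8 must carry dimensions [L T^-2] — it is a dimensional constant (a numerical value of a physical quantity with its units suppressed), not a pure number.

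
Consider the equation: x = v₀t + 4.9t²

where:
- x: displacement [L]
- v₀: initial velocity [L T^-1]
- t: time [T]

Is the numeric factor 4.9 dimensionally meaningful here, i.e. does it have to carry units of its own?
Yes

x has dimensions [L], while t² alone has dimensions [T^2]. For the equation to balance, the factor 4.9 must carry dimensions [L T^-2] — it is a dimensional constant (a numerical value of a physical quantity with its units suppressed), not a pure number.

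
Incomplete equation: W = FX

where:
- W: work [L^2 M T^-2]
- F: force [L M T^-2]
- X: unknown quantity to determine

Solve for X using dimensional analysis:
X = d (distance), dimensions [L]

W has dimensions [L^2 M T^-2]; the rest of the RHS (F) has dimensions [L M T^-2].
So X must have dimensions [L] — X = d (distance).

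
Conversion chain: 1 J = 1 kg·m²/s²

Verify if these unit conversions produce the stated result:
The chain is correct (no errors).

Correct: Joule is defined as kg·m²/s²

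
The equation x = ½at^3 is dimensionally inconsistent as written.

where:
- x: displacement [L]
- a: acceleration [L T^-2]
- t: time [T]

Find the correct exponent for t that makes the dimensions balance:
The exponent of t should be 2: x = ½at^2

The LHS x has dimensions [L]; t has dimensions [T].
As written, the RHS ½at^3 (exponent 3 on t) has dimensions [L T], which does not match.
With exponent 2, the RHS ½at^2 has dimensions [L], matching the LHS.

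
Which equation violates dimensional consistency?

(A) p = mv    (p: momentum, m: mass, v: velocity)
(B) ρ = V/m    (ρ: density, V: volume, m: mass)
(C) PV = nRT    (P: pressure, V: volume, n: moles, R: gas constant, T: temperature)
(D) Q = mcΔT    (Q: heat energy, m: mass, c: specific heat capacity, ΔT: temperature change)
(B) ρ = V/m

The equation (B) ρ = V/m is dimensionally incorrect.

LHS (ρ): [L^-3 M]
RHS (V/m): [L^3 M^-1] ✗

The dimensions do not match. The other three equations balance.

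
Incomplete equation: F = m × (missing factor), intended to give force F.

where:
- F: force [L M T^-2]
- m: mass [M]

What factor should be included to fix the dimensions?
a (acceleration), dimensions [L T^-2]

F has dimensions [L M T^-2] and m has dimensions [M].
The missing factor must have dimensions [L M T^-2] / [M] = [L T^-2], i.e. acceleration (a).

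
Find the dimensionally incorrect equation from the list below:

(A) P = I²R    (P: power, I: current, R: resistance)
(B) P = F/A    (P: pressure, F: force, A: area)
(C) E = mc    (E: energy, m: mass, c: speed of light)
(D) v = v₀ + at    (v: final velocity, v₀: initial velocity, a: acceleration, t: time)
(C) E = mc

The equation (C) E = mc is dimensionally incorrect.

LHS (E): [L^2 M T^-2]
RHS (mc): [L M T^-1] ✗

The dimensions do not match. The other three equations balance.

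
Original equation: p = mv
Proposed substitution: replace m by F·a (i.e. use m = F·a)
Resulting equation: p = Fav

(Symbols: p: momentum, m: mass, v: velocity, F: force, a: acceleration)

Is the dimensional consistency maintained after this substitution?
No

[m] = [M] and [F·a] = [L^2 M T^-4]. These differ, so the substitution replaces a quantity by one of different dimensions and the result p = Fav has LHS [L M T^-1] vs RHS [L^3 M T^-5] — inconsistent.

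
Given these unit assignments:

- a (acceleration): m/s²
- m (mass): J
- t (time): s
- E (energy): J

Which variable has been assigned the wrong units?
m

The variable m (mass) should have units kg, not J.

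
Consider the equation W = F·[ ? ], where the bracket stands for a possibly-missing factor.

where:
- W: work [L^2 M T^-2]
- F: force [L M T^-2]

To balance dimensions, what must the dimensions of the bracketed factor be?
[L] — length (e.g. a distance d)

W has dimensions [L^2 M T^-2]; F has dimensions [L M T^-2].
The bracketed factor must supply [L^2 M T^-2] / [L M T^-2] = [L].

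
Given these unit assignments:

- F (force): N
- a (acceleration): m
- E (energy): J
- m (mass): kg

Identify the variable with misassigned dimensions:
a

The variable a (acceleration) should have units m/s², not m.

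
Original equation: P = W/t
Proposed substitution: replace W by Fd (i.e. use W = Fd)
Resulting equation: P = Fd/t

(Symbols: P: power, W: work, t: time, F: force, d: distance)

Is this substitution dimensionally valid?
Yes

[W] = [L^2 M T^-2] and [Fd] = [L^2 M T^-2]. These match, so the substitution replaces a quantity by one of the same dimensions and the result P = Fd/t has LHS [L^2 M T^-3] vs RHS [L^2 M T^-3] — still consistent.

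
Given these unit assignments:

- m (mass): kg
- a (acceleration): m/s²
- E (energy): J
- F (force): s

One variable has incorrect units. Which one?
F

The variable F (force) should have units N, not s.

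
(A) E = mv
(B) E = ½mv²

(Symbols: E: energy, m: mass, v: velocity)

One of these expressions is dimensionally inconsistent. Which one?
(A)

(A) E = mv: LHS [L^2 M T^-2], RHS [L M T^-1] ✗
(B) E = ½mv²: LHS [L^2 M T^-2], RHS [L^2 M T^-2] ✓

Expression (A) E = mv is dimensionally incorrect.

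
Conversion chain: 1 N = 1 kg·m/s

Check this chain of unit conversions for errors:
The chain is incorrect (it contains an error).

Incorrect: Newton is kg·m/s², not kg·m/s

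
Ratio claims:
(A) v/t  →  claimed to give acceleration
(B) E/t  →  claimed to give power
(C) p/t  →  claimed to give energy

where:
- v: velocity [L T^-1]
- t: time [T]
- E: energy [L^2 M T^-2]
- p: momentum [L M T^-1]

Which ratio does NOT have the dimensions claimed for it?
(C) p/t does not give energy

(A) v/t: [L T^-2] = acceleration [L T^-2] ✓
(B) E/t: [L^2 M T^-3] = power [L^2 M T^-3] ✓
(C) p/t: [L M T^-2] ≠ energy [L^2 M T^-2] ✗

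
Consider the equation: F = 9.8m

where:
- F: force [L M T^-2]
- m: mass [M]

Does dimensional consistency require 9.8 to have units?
Yes

F has dimensions [L M T^-2], while m alone has dimensions [M]. For the equation to balance, the factor 9.8 must carry dimensions [L T^-2] — it is a dimensional constant (a numerical value of a physical quantity with its units suppressed), not a pure number.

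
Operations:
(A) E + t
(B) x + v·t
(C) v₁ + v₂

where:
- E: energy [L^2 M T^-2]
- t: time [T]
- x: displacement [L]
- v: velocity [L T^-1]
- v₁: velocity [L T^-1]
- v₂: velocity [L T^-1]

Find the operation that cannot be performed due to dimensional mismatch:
(A) E + t

(A) E + t: E [L^2 M T^-2] and t [T] — different dimensions cannot be added/subtracted ✗
(B) x + v·t: x [L] and v·t [L] — same dimensions ✓
(C) v₁ + v₂: v₁ [L T^-1] and v₂ [L T^-1] — same dimensions ✓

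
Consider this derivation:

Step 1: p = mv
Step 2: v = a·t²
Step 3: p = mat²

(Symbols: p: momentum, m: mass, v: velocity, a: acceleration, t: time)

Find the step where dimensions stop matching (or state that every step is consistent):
Step 2

Step 1: p = mv → LHS [L M T^-1], RHS [L M T^-1] ✓
Step 2: v = a·t² → LHS [L T^-1], RHS [L] ✗

The first dimensional inconsistency appears in step 2: v = a·t²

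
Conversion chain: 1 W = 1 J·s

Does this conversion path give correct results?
The chain is incorrect (it contains an error).

Incorrect: Watt is J/s, not J·s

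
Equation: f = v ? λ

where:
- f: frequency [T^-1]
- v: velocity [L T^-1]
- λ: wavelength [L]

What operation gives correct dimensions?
division (÷): f = v ÷ λ

f [T^-1]; v [L T^-1]; λ [L].
v × λ → [L^2 T^-1] ✗
v ÷ λ → [T^-1] ✓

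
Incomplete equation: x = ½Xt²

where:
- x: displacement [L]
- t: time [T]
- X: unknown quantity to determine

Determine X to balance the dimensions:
X = a (acceleration), dimensions [L T^-2]

x has dimensions [L]; the rest of the RHS (½ t²) has dimensions [T^2].
So X must have dimensions [L T^-2] — X = a (acceleration).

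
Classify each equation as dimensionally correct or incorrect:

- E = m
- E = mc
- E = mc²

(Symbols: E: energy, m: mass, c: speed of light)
Dimensionally correct: E = mc²
Dimensionally incorrect: E = m, E = mc
Ordered (correct first, then incorrect): E = mc², E = m, E = mc

- E = m: LHS [L^2 M T^-2], RHS [M] → incorrect ✗
- E = mc: LHS [L^2 M T^-2], RHS [L M T^-1] → incorrect ✗
- E = mc²: LHS [L^2 M T^-2], RHS [L^2 M T^-2] → correct ✓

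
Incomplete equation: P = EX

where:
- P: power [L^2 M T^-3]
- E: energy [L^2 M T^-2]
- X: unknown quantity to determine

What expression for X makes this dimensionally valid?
X = f (inverse time / frequency (1/t)), dimensions [T^-1]

P has dimensions [L^2 M T^-3]; the rest of the RHS (E) has dimensions [L^2 M T^-2].
So X must have dimensions [T^-1] — X = f (inverse time / frequency (1/t)).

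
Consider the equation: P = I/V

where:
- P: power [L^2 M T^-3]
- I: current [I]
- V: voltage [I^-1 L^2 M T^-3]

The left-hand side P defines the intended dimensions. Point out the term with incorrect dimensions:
The right-hand side term I/V

P has dimensions [L^2 M T^-3], but I/V has dimensions [I^2 L^-2 M^-1 T^3], so the term I/V is dimensionally wrong for P.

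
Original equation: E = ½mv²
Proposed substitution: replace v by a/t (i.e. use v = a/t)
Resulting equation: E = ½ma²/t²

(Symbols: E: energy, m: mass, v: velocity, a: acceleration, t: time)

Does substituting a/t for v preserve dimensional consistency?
No

[v] = [L T^-1] and [a/t] = [L T^-3]. These differ, so the substitution replaces a quantity by one of different dimensions and the result E = ½ma²/t² has LHS [L^2 M T^-2] vs RHS [L^2 M T^-6] — inconsistent.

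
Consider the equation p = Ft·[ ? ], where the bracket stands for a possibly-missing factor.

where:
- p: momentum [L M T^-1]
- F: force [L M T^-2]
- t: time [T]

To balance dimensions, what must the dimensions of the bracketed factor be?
Nothing is missing — the bracketed factor must be dimensionless.

p has dimensions [L M T^-1] and Ft already has dimensions [L M T^-1], so p = Ft is dimensionally complete.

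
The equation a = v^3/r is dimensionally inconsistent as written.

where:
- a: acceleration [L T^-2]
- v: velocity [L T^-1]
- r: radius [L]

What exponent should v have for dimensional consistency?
The exponent of v should be 2: a = v^2/r

The LHS a has dimensions [L T^-2]; v has dimensions [L T^-1].
As written, the RHS v^3/r (exponent 3 on v) has dimensions [L^2 T^-3], which does not match.
With exponent 2, the RHS v^2/r has dimensions [L T^-2], matching the LHS.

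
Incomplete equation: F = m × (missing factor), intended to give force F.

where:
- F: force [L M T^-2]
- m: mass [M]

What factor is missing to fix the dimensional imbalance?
a (acceleration), dimensions [L T^-2]

F has dimensions [L M T^-2] and m has dimensions [M].
The missing factor must have dimensions [L M T^-2] / [M] = [L T^-2], i.e. acceleration (a).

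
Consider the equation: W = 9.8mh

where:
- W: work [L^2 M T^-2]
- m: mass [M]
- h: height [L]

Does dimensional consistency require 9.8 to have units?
Yes

W has dimensions [L^2 M T^-2], while mh alone has dimensions [L M]. For the equation to balance, the factor 9.8 must carry dimensions [L T^-2] — it is a dimensional constant (a numerical value of a physical quantity with its units suppressed), not a pure number.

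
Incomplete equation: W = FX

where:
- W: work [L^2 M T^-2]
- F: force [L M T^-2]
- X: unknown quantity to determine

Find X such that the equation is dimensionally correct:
X = d (distance), dimensions [L]

W has dimensions [L^2 M T^-2]; the rest of the RHS (F) has dimensions [L M T^-2].
So X must have dimensions [L] — X = d (distance).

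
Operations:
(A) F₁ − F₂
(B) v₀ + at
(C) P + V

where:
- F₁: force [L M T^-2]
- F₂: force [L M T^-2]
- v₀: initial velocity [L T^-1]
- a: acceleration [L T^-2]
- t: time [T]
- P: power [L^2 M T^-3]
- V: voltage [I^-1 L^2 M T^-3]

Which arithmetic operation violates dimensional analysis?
(C) P + V

(A) F₁ − F₂: F₁ [L M T^-2] and F₂ [L M T^-2] — same dimensions ✓
(B) v₀ + at: v₀ [L T^-1] and at [L T^-1] — same dimensions ✓
(C) P + V: P [L^2 M T^-3] and V [I^-1 L^2 M T^-3] — different dimensions cannot be added/subtracted ✗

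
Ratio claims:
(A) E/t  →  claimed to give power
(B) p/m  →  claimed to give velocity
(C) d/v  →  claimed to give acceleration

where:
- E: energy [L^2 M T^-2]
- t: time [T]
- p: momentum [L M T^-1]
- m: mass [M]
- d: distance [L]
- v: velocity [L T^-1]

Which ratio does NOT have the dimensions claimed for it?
(C) d/v does not give acceleration

(A) E/t: [L^2 M T^-3] = power [L^2 M T^-3] ✓
(B) p/m: [L T^-1] = velocity [L T^-1] ✓
(C) d/v: [T] ≠ acceleration [L T^-2] ✗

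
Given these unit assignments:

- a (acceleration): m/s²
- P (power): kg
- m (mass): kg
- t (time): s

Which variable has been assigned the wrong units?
P

The variable P (power) should have units W, not kg.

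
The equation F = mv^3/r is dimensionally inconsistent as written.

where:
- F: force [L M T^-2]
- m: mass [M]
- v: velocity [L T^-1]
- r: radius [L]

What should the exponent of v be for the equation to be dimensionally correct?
The exponent of v should be 2: F = mv^2/r

The LHS F has dimensions [L M T^-2]; v has dimensions [L T^-1].
As written, the RHS mv^3/r (exponent 3 on v) has dimensions [L^2 M T^-3], which does not match.
With exponent 2, the RHS mv^2/r has dimensions [L M T^-2], matching the LHS.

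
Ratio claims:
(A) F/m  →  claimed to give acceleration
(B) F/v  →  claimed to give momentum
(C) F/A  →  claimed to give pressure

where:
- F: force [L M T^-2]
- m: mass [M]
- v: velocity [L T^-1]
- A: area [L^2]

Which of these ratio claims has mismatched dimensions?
(B) F/v does not give momentum

(A) F/m: [L T^-2] = acceleration [L T^-2] ✓
(B) F/v: [M T^-1] ≠ momentum [L M T^-1] ✗
(C) F/A: [L^-1 M T^-2] = pressure [L^-1 M T^-2] ✓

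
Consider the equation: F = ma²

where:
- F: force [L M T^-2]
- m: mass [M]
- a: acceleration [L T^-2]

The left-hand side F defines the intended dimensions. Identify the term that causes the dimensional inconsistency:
The right-hand side term ma²

F has dimensions [L M T^-2], but ma² has dimensions [L^2 M T^-4], so the term ma² is dimensionally wrong for F.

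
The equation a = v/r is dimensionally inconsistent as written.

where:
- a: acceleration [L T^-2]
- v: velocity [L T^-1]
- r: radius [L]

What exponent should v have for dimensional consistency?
The exponent of v should be 2: a = v^2/r

The LHS a has dimensions [L T^-2]; v has dimensions [L T^-1].
As written, the RHS v/r (exponent 1 on v) has dimensions [T^-1], which does not match.
With exponent 2, the RHS v^2/r has dimensions [L T^-2], matching the LHS.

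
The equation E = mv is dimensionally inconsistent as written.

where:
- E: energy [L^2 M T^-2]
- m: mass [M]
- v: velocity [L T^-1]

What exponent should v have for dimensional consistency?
The exponent of v should be 2: E = mv^2

The LHS E has dimensions [L^2 M T^-2]; v has dimensions [L T^-1].
As written, the RHS mv (exponent 1 on v) has dimensions [L M T^-1], which does not match.
With exponent 2, the RHS mv^2 has dimensions [L^2 M T^-2], matching the LHS.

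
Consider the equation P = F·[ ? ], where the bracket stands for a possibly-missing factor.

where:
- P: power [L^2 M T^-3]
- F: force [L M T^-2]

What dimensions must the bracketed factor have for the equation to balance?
[L T^-1] — velocity (e.g. v)

P has dimensions [L^2 M T^-3]; F has dimensions [L M T^-2].
The bracketed factor must supply [L^2 M T^-3] / [L M T^-2] = [L T^-1].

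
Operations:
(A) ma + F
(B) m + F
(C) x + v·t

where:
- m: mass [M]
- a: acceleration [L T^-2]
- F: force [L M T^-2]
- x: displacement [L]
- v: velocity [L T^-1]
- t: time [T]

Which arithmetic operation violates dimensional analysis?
(B) m + F

(A) ma + F: ma [L M T^-2] and F [L M T^-2] — same dimensions ✓
(B) m + F: m [M] and F [L M T^-2] — different dimensions cannot be added/subtracted ✗
(C) x + v·t: x [L] and v·t [L] — same dimensions ✓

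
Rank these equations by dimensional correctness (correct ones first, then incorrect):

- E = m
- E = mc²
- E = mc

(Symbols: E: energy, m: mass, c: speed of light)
Dimensionally correct: E = mc²
Dimensionally incorrect: E = m, E = mc
Ordered (correct first, then incorrect): E = mc², E = m, E = mc

- E = m: LHS [L^2 M T^-2], RHS [M] → incorrect ✗
- E = mc²: LHS [L^2 M T^-2], RHS [L^2 M T^-2] → correct ✓
- E = mc: LHS [L^2 M T^-2], RHS [L M T^-1] → incorrect ✗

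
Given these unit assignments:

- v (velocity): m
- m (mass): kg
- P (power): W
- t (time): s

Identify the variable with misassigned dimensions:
v

The variable v (velocity) should have units m/s, not m.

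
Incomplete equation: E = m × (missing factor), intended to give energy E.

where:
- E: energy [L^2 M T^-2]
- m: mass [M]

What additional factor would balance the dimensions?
v² (velocity squared), dimensions [L^2 T^-2]

E has dimensions [L^2 M T^-2] and m has dimensions [M].
The missing factor must have dimensions [L^2 M T^-2] / [M] = [L^2 T^-2], i.e. velocity squared (v²).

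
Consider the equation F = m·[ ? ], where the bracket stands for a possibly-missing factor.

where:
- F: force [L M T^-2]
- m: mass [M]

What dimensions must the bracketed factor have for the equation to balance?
[L T^-2] — acceleration (e.g. a)

F has dimensions [L M T^-2]; m has dimensions [M].
The bracketed factor must supply [L M T^-2] / [M] = [L T^-2].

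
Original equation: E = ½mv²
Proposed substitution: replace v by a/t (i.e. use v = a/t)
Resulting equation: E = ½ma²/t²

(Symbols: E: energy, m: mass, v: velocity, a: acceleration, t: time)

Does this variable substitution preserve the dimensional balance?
No

[v] = [L T^-1] and [a/t] = [L T^-3]. These differ, so the substitution replaces a quantity by one of different dimensions and the result E = ½ma²/t² has LHS [L^2 M T^-2] vs RHS [L^2 M T^-6] — inconsistent.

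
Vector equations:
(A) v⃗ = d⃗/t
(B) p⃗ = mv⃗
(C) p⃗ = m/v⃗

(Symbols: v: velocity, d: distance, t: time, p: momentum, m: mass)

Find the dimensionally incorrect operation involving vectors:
(C) p⃗ = m/v⃗

(A) v⃗ = d⃗/t: LHS [L T^-1], RHS [L T^-1] ✓ — displacement (vector) divided by time (scalar)
(B) p⃗ = mv⃗: LHS [L M T^-1], RHS [L M T^-1] ✓ — mass (scalar) times velocity (vector)
(C) p⃗ = m/v⃗: LHS [L M T^-1], RHS [L^-1 M T] ✗ — momentum is mass times velocity; should be mv⃗ (and division by a vector is undefined)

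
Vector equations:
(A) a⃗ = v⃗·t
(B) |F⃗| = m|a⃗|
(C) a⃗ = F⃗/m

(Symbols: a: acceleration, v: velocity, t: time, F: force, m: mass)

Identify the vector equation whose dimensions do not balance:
(A) a⃗ = v⃗·t

(A) a⃗ = v⃗·t: LHS [L T^-2], RHS [L] ✗ — acceleration is velocity per time; should be v⃗/t
(B) |F⃗| = m|a⃗|: LHS [L M T^-2], RHS [L M T^-2] ✓ — magnitudes of vectors are scalars
(C) a⃗ = F⃗/m: LHS [L T^-2], RHS [L T^-2] ✓ — force (vector) divided by mass (scalar)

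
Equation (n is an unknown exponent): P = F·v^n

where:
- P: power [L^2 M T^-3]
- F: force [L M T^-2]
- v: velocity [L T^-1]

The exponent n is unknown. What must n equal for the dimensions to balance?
n = 1

P has dimensions [L^2 M T^-3]; v has dimensions [L T^-1].
The rest of the RHS has dimensions [L M T^-2], so v^n must supply [L T^-1].
With n = 1: F·v^1 has dimensions [L^2 M T^-3], matching the LHS ✓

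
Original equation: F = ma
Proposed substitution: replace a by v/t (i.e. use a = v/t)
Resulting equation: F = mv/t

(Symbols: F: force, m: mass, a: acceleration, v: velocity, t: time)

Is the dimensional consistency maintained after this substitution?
Yes

[a] = [L T^-2] and [v/t] = [L T^-2]. These match, so the substitution replaces a quantity by one of the same dimensions and the result F = mv/t has LHS [L M T^-2] vs RHS [L M T^-2] — still consistent.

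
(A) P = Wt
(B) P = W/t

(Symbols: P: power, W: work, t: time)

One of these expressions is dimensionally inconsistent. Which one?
(A)

(A) P = Wt: LHS [L^2 M T^-3], RHS [L^2 M T^-1] ✗
(B) P = W/t: LHS [L^2 M T^-3], RHS [L^2 M T^-3] ✓

Expression (A) P = Wt is dimensionally incorrect.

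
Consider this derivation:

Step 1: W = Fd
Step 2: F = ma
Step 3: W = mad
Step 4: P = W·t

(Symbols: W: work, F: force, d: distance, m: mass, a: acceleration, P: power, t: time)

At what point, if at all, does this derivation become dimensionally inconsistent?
Step 4

Step 1: W = Fd → LHS [L^2 M T^-2], RHS [L^2 M T^-2] ✓
Step 2: F = ma → LHS [L M T^-2], RHS [L M T^-2] ✓
Step 3: W = mad → LHS [L^2 M T^-2], RHS [L^2 M T^-2] ✓
Step 4: P = W·t → LHS [L^2 M T^-3], RHS [L^2 M T^-1] ✗

The first dimensional inconsistency appears in step 4: P = W·t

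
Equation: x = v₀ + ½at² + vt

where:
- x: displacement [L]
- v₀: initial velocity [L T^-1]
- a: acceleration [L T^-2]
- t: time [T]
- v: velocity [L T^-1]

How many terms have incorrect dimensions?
1

LHS x: [L]
- v₀: [L T^-1] ✗
- ½at²: [L] ✓
- vt: [L] ✓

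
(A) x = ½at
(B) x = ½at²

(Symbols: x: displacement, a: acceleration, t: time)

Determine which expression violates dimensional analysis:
(A)

(A) x = ½at: LHS [L], RHS [L T^-1] ✗
(B) x = ½at²: LHS [L], RHS [L] ✓

Expression (A) x = ½at is dimensionally incorrect.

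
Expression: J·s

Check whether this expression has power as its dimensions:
No

The expression J·s has dimensions [L^2 M T^-1], but power has dimensions [L^2 M T^-3].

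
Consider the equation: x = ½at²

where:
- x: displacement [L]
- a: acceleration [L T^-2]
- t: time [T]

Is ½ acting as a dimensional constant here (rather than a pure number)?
No

x has dimensions [L] and at² already has dimensions [L], so the equation balances without ½ contributing any dimensions. ½ is a pure (dimensionless) number; changing or removing it would not affect dimensional consistency.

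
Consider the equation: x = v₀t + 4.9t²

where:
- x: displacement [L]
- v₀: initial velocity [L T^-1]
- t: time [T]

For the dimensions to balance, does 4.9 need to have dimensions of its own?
Yes

x has dimensions [L], while t² alone has dimensions [T^2]. For the equation to balance, the factor 4.9 must carry dimensions [L T^-2] — it is a dimensional constant (a numerical value of a physical quantity with its units suppressed), not a pure number.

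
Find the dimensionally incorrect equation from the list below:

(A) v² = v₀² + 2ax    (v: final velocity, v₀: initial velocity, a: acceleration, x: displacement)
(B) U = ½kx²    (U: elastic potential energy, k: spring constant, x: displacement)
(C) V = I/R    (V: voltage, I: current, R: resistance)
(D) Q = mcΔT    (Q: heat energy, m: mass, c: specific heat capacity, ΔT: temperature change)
(C) V = I/R

The equation (C) V = I/R is dimensionally incorrect.

LHS (V): [I^-1 L^2 M T^-3]
RHS (I/R): [I^3 L^-2 M^-1 T^3] ✗

The dimensions do not match. The other three equations balance.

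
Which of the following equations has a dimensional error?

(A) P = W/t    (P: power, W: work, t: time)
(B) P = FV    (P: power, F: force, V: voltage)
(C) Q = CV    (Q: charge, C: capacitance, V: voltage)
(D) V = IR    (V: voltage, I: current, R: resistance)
(B) P = FV

The equation (B) P = FV is dimensionally incorrect.

LHS (P): [L^2 M T^-3]
RHS (FV): [I^-1 L^3 M^2 T^-5] ✗

The dimensions do not match. The other three equations balance.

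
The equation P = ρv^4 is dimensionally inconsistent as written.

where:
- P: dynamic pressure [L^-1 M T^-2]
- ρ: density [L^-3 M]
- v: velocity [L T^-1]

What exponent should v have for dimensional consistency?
The exponent of v should be 2: P = ρv^2

The LHS P has dimensions [L^-1 M T^-2]; v has dimensions [L T^-1].
As written, the RHS ρv^4 (exponent 4 on v) has dimensions [L M T^-4], which does not match.
With exponent 2, the RHS ρv^2 has dimensions [L^-1 M T^-2], matching the LHS.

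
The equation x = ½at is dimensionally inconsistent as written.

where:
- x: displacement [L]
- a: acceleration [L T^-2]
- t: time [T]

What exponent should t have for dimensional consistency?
The exponent of t should be 2: x = ½at^2

The LHS x has dimensions [L]; t has dimensions [T].
As written, the RHS ½at (exponent 1 on t) has dimensions [L T^-1], which does not match.
With exponent 2, the RHS ½at^2 has dimensions [L], matching the LHS.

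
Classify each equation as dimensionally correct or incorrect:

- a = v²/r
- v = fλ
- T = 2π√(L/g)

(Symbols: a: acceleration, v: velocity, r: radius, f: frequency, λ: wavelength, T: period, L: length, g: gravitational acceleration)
Dimensionally correct: a = v²/r, v = fλ, T = 2π√(L/g)
Dimensionally incorrect: none
Ordered (correct first, then incorrect): a = v²/r, v = fλ, T = 2π√(L/g)

- a = v²/r: LHS [L T^-2], RHS [L T^-2] → correct ✓
- v = fλ: LHS [L T^-1], RHS [L T^-1] → correct ✓
- T = 2π√(L/g): LHS [T], RHS [T] → correct ✓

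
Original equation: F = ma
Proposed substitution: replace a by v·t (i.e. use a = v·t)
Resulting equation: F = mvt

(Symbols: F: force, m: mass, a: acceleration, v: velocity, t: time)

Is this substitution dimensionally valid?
No

[a] = [L T^-2] and [v·t] = [L]. These differ, so the substitution replaces a quantity by one of different dimensions and the result F = mvt has LHS [L M T^-2] vs RHS [L M] — inconsistent.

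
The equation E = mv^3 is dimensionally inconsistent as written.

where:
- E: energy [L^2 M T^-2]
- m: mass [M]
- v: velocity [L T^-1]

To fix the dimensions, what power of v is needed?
The exponent of v should be 2: E = mv^2

The LHS E has dimensions [L^2 M T^-2]; v has dimensions [L T^-1].
As written, the RHS mv^3 (exponent 3 on v) has dimensions [L^3 M T^-3], which does not match.
With exponent 2, the RHS mv^2 has dimensions [L^2 M T^-2], matching the LHS.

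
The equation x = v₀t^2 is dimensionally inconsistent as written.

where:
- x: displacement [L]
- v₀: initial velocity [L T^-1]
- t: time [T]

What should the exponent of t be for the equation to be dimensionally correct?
The exponent of t should be 1: x = v₀t

The LHS x has dimensions [L]; t has dimensions [T].
As written, the RHS v₀t^2 (exponent 2 on t) has dimensions [L T], which does not match.
With exponent 1, the RHS v₀t has dimensions [L], matching the LHS.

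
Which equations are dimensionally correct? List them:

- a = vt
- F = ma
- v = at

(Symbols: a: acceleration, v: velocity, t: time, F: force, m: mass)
Dimensionally correct: F = ma, v = at
Dimensionally incorrect: a = vt
Ordered (correct first, then incorrect): F = ma, v = at, a = vt

- a = vt: LHS [L T^-2], RHS [L] → incorrect ✗
- F = ma: LHS [L M T^-2], RHS [L M T^-2] → correct ✓
- v = at: LHS [L T^-1], RHS [L T^-1] → correct ✓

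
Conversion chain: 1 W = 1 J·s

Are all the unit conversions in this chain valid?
The chain is incorrect (it contains an error).

Incorrect: Watt is J/s, not J·s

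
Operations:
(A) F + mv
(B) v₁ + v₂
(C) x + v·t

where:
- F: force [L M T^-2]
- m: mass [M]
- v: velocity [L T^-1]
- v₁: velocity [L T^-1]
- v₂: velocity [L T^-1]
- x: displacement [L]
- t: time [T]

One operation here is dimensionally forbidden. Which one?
(A) F + mv

(A) F + mv: F [L M T^-2] and mv [L M T^-1] — different dimensions cannot be added/subtracted ✗
(B) v₁ + v₂: v₁ [L T^-1] and v₂ [L T^-1] — same dimensions ✓
(C) x + v·t: x [L] and v·t [L] — same dimensions ✓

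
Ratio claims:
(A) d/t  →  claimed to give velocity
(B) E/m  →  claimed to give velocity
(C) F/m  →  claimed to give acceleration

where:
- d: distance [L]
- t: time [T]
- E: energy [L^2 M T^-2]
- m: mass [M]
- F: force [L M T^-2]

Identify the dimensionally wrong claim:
(B) E/m does not give velocity

(A) d/t: [L T^-1] = velocity [L T^-1] ✓
(B) E/m: [L^2 T^-2] ≠ velocity [L T^-1] ✗
(C) F/m: [L T^-2] = acceleration [L T^-2] ✓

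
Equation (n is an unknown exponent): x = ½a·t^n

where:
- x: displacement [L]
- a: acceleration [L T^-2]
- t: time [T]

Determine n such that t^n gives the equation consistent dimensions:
n = 2

x has dimensions [L]; t has dimensions [T].
The rest of the RHS has dimensions [L T^-2], so t^n must supply [T^2].
With n = 2: ½a·t^2 has dimensions [L], matching the LHS ✓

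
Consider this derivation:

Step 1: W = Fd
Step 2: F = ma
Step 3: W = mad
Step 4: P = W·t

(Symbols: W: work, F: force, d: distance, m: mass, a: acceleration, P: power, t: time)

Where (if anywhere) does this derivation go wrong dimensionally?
Step 4

Step 1: W = Fd → LHS [L^2 M T^-2], RHS [L^2 M T^-2] ✓
Step 2: F = ma → LHS [L M T^-2], RHS [L M T^-2] ✓
Step 3: W = mad → LHS [L^2 M T^-2], RHS [L^2 M T^-2] ✓
Step 4: P = W·t → LHS [L^2 M T^-3], RHS [L^2 M T^-1] ✗

The first dimensional inconsistency appears in step 4: P = W·t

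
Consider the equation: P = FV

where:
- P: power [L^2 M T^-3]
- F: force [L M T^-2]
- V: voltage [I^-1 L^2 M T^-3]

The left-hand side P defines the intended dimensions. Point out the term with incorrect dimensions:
The right-hand side term FV

P has dimensions [L^2 M T^-3], but FV has dimensions [I^-1 L^3 M^2 T^-5], so the term FV is dimensionally wrong for P.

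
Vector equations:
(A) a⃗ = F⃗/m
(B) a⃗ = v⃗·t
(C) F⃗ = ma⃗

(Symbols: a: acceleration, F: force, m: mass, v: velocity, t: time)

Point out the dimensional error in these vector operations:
(B) a⃗ = v⃗·t

(A) a⃗ = F⃗/m: LHS [L T^-2], RHS [L T^-2] ✓ — force (vector) divided by mass (scalar)
(B) a⃗ = v⃗·t: LHS [L T^-2], RHS [L] ✗ — acceleration is velocity per time; should be v⃗/t
(C) F⃗ = ma⃗: LHS [L M T^-2], RHS [L M T^-2] ✓ — Force and acceleration are vectors, mass is a scalar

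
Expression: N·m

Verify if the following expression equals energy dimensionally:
Yes

The expression N·m has dimensions [L^2 M T^-2], which is exactly energy [L^2 M T^-2].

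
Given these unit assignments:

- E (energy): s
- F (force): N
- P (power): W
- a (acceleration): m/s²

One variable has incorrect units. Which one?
E

The variable E (energy) should have units J, not s.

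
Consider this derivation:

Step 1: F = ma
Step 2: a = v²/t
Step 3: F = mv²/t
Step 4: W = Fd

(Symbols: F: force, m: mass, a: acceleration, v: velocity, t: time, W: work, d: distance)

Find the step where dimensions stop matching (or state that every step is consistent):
Step 2

Step 1: F = ma → LHS [L M T^-2], RHS [L M T^-2] ✓
Step 2: a = v²/t → LHS [L T^-2], RHS [L^2 T^-3] ✗

The first dimensional inconsistency appears in step 2: a = v²/t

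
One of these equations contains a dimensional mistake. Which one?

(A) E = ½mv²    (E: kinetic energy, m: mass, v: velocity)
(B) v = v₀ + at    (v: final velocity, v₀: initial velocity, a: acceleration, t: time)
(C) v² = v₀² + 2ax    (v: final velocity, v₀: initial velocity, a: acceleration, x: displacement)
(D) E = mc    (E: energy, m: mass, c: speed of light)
(D) E = mc

The equation (D) E = mc is dimensionally incorrect.

LHS (E): [L^2 M T^-2]
RHS (mc): [L M T^-1] ✗

The dimensions do not match. The other three equations balance.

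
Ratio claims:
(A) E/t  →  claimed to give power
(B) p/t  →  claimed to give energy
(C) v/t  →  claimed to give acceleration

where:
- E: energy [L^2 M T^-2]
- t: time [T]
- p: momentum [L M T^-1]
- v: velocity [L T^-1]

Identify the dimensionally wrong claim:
(B) p/t does not give energy

(A) E/t: [L^2 M T^-3] = power [L^2 M T^-3] ✓
(B) p/t: [L M T^-2] ≠ energy [L^2 M T^-2] ✗
(C) v/t: [L T^-2] = acceleration [L T^-2] ✓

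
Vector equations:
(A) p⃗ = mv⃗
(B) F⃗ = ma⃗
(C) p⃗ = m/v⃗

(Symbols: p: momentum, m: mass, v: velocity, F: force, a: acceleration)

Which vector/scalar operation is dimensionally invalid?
(C) p⃗ = m/v⃗

(A) p⃗ = mv⃗: LHS [L M T^-1], RHS [L M T^-1] ✓ — mass (scalar) times velocity (vector)
(B) F⃗ = ma⃗: LHS [L M T^-2], RHS [L M T^-2] ✓ — Force and acceleration are vectors, mass is a scalar
(C) p⃗ = m/v⃗: LHS [L M T^-1], RHS [L^-1 M T] ✗ — momentum is mass times velocity; should be mv⃗ (and division by a vector is undefined)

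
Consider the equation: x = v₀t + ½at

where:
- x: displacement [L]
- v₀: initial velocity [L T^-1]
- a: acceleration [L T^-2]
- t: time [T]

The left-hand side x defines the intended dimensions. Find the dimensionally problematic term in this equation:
The term ½at

Checking each RHS term against the LHS:
- v₀t: [L] — matches x [L] ✓
- ½at: [L T^-1] — does NOT match x [L] ✗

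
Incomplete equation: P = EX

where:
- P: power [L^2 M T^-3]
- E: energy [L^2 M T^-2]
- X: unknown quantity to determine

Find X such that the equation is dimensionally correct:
X = f (inverse time / frequency (1/t)), dimensions [T^-1]

P has dimensions [L^2 M T^-3]; the rest of the RHS (E) has dimensions [L^2 M T^-2].
So X must have dimensions [T^-1] — X = f (inverse time / frequency (1/t)).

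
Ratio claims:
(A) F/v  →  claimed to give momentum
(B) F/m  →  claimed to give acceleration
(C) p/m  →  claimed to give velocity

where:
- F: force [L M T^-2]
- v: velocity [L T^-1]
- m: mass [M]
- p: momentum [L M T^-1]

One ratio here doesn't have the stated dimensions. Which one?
(A) F/v does not give momentum

(A) F/v: [M T^-1] ≠ momentum [L M T^-1] ✗
(B) F/m: [L T^-2] = acceleration [L T^-2] ✓
(C) p/m: [L T^-1] = velocity [L T^-1] ✓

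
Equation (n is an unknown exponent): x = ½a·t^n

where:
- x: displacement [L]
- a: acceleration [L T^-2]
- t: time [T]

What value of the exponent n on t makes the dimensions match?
n = 2

x has dimensions [L]; t has dimensions [T].
The rest of the RHS has dimensions [L T^-2], so t^n must supply [T^2].
With n = 2: ½a·t^2 has dimensions [L], matching the LHS ✓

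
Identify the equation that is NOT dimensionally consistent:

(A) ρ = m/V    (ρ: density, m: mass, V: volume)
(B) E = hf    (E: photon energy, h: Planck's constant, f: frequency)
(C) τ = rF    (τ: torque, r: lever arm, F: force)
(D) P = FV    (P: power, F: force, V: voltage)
(D) P = FV

The equation (D) P = FV is dimensionally incorrect.

LHS (P): [L^2 M T^-3]
RHS (FV): [I^-1 L^3 M^2 T^-5] ✗

The dimensions do not match. The other three equations balance.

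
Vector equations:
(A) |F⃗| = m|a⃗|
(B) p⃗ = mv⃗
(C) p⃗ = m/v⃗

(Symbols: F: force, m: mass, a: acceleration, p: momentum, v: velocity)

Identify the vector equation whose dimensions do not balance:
(C) p⃗ = m/v⃗

(A) |F⃗| = m|a⃗|: LHS [L M T^-2], RHS [L M T^-2] ✓ — magnitudes of vectors are scalars
(B) p⃗ = mv⃗: LHS [L M T^-1], RHS [L M T^-1] ✓ — mass (scalar) times velocity (vector)
(C) p⃗ = m/v⃗: LHS [L M T^-1], RHS [L^-1 M T] ✗ — momentum is mass times velocity; should be mv⃗ (and division by a vector is undefined)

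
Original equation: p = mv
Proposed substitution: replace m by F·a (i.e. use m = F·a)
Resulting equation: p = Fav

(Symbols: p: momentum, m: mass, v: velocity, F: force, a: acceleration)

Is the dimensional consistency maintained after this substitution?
No

[m] = [M] and [F·a] = [L^2 M T^-4]. These differ, so the substitution replaces a quantity by one of different dimensions and the result p = Fav has LHS [L M T^-1] vs RHS [L^3 M T^-5] — inconsistent.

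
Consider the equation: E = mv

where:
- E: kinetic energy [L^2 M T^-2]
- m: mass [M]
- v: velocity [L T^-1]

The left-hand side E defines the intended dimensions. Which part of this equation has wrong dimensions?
The right-hand side term mv

E has dimensions [L^2 M T^-2], but mv has dimensions [L M T^-1], so the term mv is dimensionally wrong for E.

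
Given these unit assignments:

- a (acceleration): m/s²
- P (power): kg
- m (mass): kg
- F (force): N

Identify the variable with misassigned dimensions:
P

The variable P (power) should have units W, not kg.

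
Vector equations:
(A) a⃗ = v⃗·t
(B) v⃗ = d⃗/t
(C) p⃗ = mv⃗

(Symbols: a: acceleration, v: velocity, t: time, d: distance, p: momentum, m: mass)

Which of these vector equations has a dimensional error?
(A) a⃗ = v⃗·t

(A) a⃗ = v⃗·t: LHS [L T^-2], RHS [L] ✗ — acceleration is velocity per time; should be v⃗/t
(B) v⃗ = d⃗/t: LHS [L T^-1], RHS [L T^-1] ✓ — displacement (vector) divided by time (scalar)
(C) p⃗ = mv⃗: LHS [L M T^-1], RHS [L M T^-1] ✓ — mass (scalar) times velocity (vector)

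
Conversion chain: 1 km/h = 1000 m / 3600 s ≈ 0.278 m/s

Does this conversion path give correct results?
The chain is correct (no errors).

Correct: 1 km = 1000 m, 1 h = 3600 s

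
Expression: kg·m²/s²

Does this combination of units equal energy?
Yes

The expression kg·m²/s² has dimensions [L^2 M T^-2], which is exactly energy [L^2 M T^-2].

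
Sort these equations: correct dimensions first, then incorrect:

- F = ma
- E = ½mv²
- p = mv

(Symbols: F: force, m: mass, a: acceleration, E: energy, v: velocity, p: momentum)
Dimensionally correct: F = ma, E = ½mv², p = mv
Dimensionally incorrect: none
Ordered (correct first, then incorrect): F = ma, E = ½mv², p = mv

- F = ma: LHS [L M T^-2], RHS [L M T^-2] → correct ✓
- E = ½mv²: LHS [L^2 M T^-2], RHS [L^2 M T^-2] → correct ✓
- p = mv: LHS [L M T^-1], RHS [L M T^-1] → correct ✓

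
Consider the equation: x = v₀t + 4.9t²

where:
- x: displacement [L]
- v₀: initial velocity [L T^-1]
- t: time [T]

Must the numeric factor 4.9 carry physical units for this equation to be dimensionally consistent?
Yes

x has dimensions [L], while t² alone has dimensions [T^2]. For the equation to balance, the factor 4.9 must carry dimensions [L T^-2] — it is a dimensional constant (a numerical value of a physical quantity with its units suppressed), not a pure number.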